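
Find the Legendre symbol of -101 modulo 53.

Reduce the numerator: -101 ≡ 5 (mod 53), so (-101/53) = (5/53).
5 ≡ 1 (mod 4), so quadratic reciprocity gives (5/53) = (53/5). Reduce: 53 ≡ 3 (mod 5). Now have (3/5).
5 ≡ 1 (mod 4), so quadratic reciprocity gives (3/5) = (5/3). Reduce: 5 ≡ 2 (mod 3). Now have (2/3).
Factor out 2: 2 = 2. Since 3 ≡ 3 (mod 8), (2/3) = -1. Now have -(1/3).
(1/3) = 1. Collecting the sign factors: -1.

-1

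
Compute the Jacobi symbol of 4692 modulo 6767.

1

Factor out 2: 4692 = 2^2·1173. Since 6767 ≡ 7 (mod 8), (2/6767) = +1, and (2/6767)^2 = +1. Now have (1173/6767).
1173 ≡ 1 (mod 4), so quadratic reciprocity gives (1173/6767) = (6767/1173). Reduce: 6767 ≡ 902 (mod 1173). Now have (902/1173).
Factor out 2: 902 = 2·451. Since 1173 ≡ 5 (mod 8), (2/1173) = -1. Now have -(451/1173).
1173 ≡ 1 (mod 4), so quadratic reciprocity gives (451/1173) = (1173/451). Reduce: 1173 ≡ 271 (mod 451). Now have -(271/451).
Both 271 ≡ 3 and 451 ≡ 3 (mod 4), so reciprocity gives (271/451) = -(451/271). Reduce: 451 ≡ 180 (mod 271). Now have (180/271).
Factor out 2: 180 = 2^2·45. Since 271 ≡ 7 (mod 8), (2/271) = +1, and (2/271)^2 = +1. Now have (45/271).
45 ≡ 1 (mod 4), so quadratic reciprocity gives (45/271) = (271/45). Reduce: 271 ≡ 1 (mod 45). Now have (1/45).
(1/45) = 1. Collecting the sign factors: 1.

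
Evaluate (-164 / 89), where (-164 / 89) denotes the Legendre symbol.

Reduce the numerator: -164 ≡ 14 (mod 89), so (-164 / 89) = (14 / 89).
Factor out 2: 14 = 2·7. Since 89 ≡ 1 (mod 8), (2 / 89) = +1. Now have (7 / 89).
89 ≡ 1 (mod 4), so quadratic reciprocity gives (7 / 89) = (89 / 7). Reduce: 89 ≡ 5 (mod 7). Now have (5 / 7).
5 ≡ 1 (mod 4), so quadratic reciprocity gives (5 / 7) = (7 / 5). Reduce: 7 ≡ 2 (mod 5). Now have (2 / 5).
Factor out 2: 2 = 2. Since 5 ≡ 5 (mod 8), (2 / 5) = -1. Now have -(1 / 5).
(1 / 5) = 1. Collecting the sign factors: -1.

-1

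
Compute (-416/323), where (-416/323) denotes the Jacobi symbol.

(-416/323)
  = -(416/323)    [323 ≡ 3 mod 4 ⇒ (-1/323) = -1]
  = -(93/323)    [416 ≡ 93 mod 323]
  = -(323/93)    [QR: 93 ≡ 1 mod 4, sign kept]
  = -(44/93)    [323 ≡ 44 mod 93]
  = -(11/93)    [93 ≡ 5 mod 8 ⇒ (2/93)^2 = +1]
  = -(93/11)    [QR: 93 ≡ 1 mod 4, sign kept]
  = -(5/11)    [93 ≡ 5 mod 11]
  = -(11/5)    [QR: 5 ≡ 1 mod 4, sign kept]
  = -(1/5)    [11 ≡ 1 mod 5]
  = -1    [(1/5) = 1]

-1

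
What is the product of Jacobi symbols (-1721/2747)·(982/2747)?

By multiplicativity, (-1721·982/2747) = (-1721/2747)·(982/2747).
First factor (-1721/2747):
Reduce the numerator: -1721 ≡ 1026 (mod 2747), so (-1721/2747) = (1026/2747).
Factor out 2: 1026 = 2·513. Since 2747 ≡ 3 (mod 8), (2/2747) = -1. Now have -(513/2747).
513 ≡ 1 (mod 4), so quadratic reciprocity gives (513/2747) = (2747/513). Reduce: 2747 ≡ 182 (mod 513). Now have -(182/513).
Factor out 2: 182 = 2·91. Since 513 ≡ 1 (mod 8), (2/513) = +1. Now have -(91/513).
513 ≡ 1 (mod 4), so quadratic reciprocity gives (91/513) = (513/91). Reduce: 513 ≡ 58 (mod 91). Now have -(58/91).
Factor out 2: 58 = 2·29. Since 91 ≡ 3 (mod 8), (2/91) = -1. Now have (29/91).
29 ≡ 1 (mod 4), so quadratic reciprocity gives (29/91) = (91/29). Reduce: 91 ≡ 4 (mod 29). Now have (4/29).
Factor out 2: 4 = 2^2. Since 29 ≡ 5 (mod 8), (2/29) = -1, and (2/29)^2 = +1. Now have (1/29).
(1/29) = 1. Collecting the sign factors: 1.
Second factor (982/2747):
Factor out 2: 982 = 2·491. Since 2747 ≡ 3 (mod 8), (2/2747) = -1. Now have -(491/2747).
Both 491 ≡ 3 and 2747 ≡ 3 (mod 4), so reciprocity gives (491/2747) = -(2747/491). Reduce: 2747 ≡ 292 (mod 491). Now have (292/491).
Factor out 2: 292 = 2^2·73. Since 491 ≡ 3 (mod 8), (2/491) = -1, and (2/491)^2 = +1. Now have (73/491).
73 ≡ 1 (mod 4), so quadratic reciprocity gives (73/491) = (491/73). Reduce: 491 ≡ 53 (mod 73). Now have (53/73).
53 ≡ 1 (mod 4), so quadratic reciprocity gives (53/73) = (73/53). Reduce: 73 ≡ 20 (mod 53). Now have (20/53).
Factor out 2: 20 = 2^2·5. Since 53 ≡ 5 (mod 8), (2/53) = -1, and (2/53)^2 = +1. Now have (5/53).
5 ≡ 1 (mod 4), so quadratic reciprocity gives (5/53) = (53/5). Reduce: 53 ≡ 3 (mod 5). Now have (3/5).
5 ≡ 1 (mod 4), so quadratic reciprocity gives (3/5) = (5/3). Reduce: 5 ≡ 2 (mod 3). Now have (2/3).
Factor out 2: 2 = 2. Since 3 ≡ 3 (mod 8), (2/3) = -1. Now have -(1/3).
(1/3) = 1. Collecting the sign factors: -1.
Product: (1)·(-1) = -1.

-1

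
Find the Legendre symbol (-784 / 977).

1

Pull out -1: (-784 / 977) = (-1 / 977)·(784 / 977). Since 977 ≡ 1 (mod 4), (-1 / 977) = +1. Now have (784 / 977).
Factor out 2: 784 = 2^4·49. Since 977 ≡ 1 (mod 8), (2 / 977) = +1, and (2 / 977)^4 = +1. Now have (49 / 977).
49 ≡ 1 (mod 4), so quadratic reciprocity gives (49 / 977) = (977 / 49). Reduce: 977 ≡ 46 (mod 49). Now have (46 / 49).
Factor out 2: 46 = 2·23. Since 49 ≡ 1 (mod 8), (2 / 49) = +1. Now have (23 / 49).
49 ≡ 1 (mod 4), so quadratic reciprocity gives (23 / 49) = (49 / 23). Reduce: 49 ≡ 3 (mod 23). Now have (3 / 23).
Both 3 ≡ 3 and 23 ≡ 3 (mod 4), so reciprocity gives (3 / 23) = -(23 / 3). Reduce: 23 ≡ 2 (mod 3). Now have -(2 / 3).
Factor out 2: 2 = 2. Since 3 ≡ 3 (mod 8), (2 / 3) = -1. Now have (1 / 3).
(1 / 3) = 1. Collecting the sign factors: 1.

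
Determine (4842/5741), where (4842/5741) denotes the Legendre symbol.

(4842/5741)
  = -(2421/5741)    [5741 ≡ 5 mod 8 ⇒ (2/5741) = -1]
  = -(5741/2421)    [QR: 2421 ≡ 1 mod 4, sign kept]
  = -(899/2421)    [5741 ≡ 899 mod 2421]
  = -(2421/899)    [QR: 2421 ≡ 1 mod 4, sign kept]
  = -(623/899)    [2421 ≡ 623 mod 899]
  = (899/623)    [QR: both ≡ 3 mod 4, sign flips]
  = (276/623)    [899 ≡ 276 mod 623]
  = (69/623)    [623 ≡ 7 mod 8 ⇒ (2/623)^2 = +1]
  = (623/69)    [QR: 69 ≡ 1 mod 4, sign kept]
  = (2/69)    [623 ≡ 2 mod 69]
  = -(1/69)    [69 ≡ 5 mod 8 ⇒ (2/69) = -1]
  = -1    [(1/69) = 1]

-1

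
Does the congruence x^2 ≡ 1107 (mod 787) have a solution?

Reduce the numerator: 1107 ≡ 320 (mod 787), so (1107/787) = (320/787).
Factor out 2: 320 = 2^6·5. Since 787 ≡ 3 (mod 8), (2/787) = -1, and (2/787)^6 = +1. Now have (5/787).
5 ≡ 1 (mod 4), so quadratic reciprocity gives (5/787) = (787/5). Reduce: 787 ≡ 2 (mod 5). Now have (2/5).
Factor out 2: 2 = 2. Since 5 ≡ 5 (mod 8), (2/5) = -1. Now have -(1/5).
(1/5) = 1. Collecting the sign factors: -1.
(1107/787) = -1, and 787 is prime, so 1107 is not a quadratic residue mod 787.

no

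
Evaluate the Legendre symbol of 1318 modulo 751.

-1

Reduce the numerator: 1318 ≡ 567 (mod 751), so (1318/751) = (567/751).
Both 567 ≡ 3 and 751 ≡ 3 (mod 4), so reciprocity gives (567/751) = -(751/567). Reduce: 751 ≡ 184 (mod 567). Now have -(184/567).
Factor out 2: 184 = 2^3·23. Since 567 ≡ 7 (mod 8), (2/567) = +1, and (2/567)^3 = +1. Now have -(23/567).
Both 23 ≡ 3 and 567 ≡ 3 (mod 4), so reciprocity gives (23/567) = -(567/23). Reduce: 567 ≡ 15 (mod 23). Now have (15/23).
Both 15 ≡ 3 and 23 ≡ 3 (mod 4), so reciprocity gives (15/23) = -(23/15). Reduce: 23 ≡ 8 (mod 15). Now have -(8/15).
Factor out 2: 8 = 2^3. Since 15 ≡ 7 (mod 8), (2/15) = +1, and (2/15)^3 = +1. Now have -(1/15).
(1/15) = 1. Collecting the sign factors: -1.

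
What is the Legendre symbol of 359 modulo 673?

(359/673)
  = (673/359)    [QR: 673 ≡ 1 mod 4, sign kept]
  = (314/359)    [673 ≡ 314 mod 359]
  = (157/359)    [359 ≡ 7 mod 8 ⇒ (2/359) = +1]
  = (359/157)    [QR: 157 ≡ 1 mod 4, sign kept]
  = (45/157)    [359 ≡ 45 mod 157]
  = (157/45)    [QR: 45 ≡ 1 mod 4, sign kept]
  = (22/45)    [157 ≡ 22 mod 45]
  = -(11/45)    [45 ≡ 5 mod 8 ⇒ (2/45) = -1]
  = -(45/11)    [QR: 45 ≡ 1 mod 4, sign kept]
  = -(1/11)    [45 ≡ 1 mod 11]
  = -1    [(1/11) = 1]

-1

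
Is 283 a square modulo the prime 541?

no

541 ≡ 1 (mod 4), so quadratic reciprocity gives (283/541) = (541/283). Reduce: 541 ≡ 258 (mod 283). Now have (258/283).
Factor out 2: 258 = 2·129. Since 283 ≡ 3 (mod 8), (2/283) = -1. Now have -(129/283).
129 ≡ 1 (mod 4), so quadratic reciprocity gives (129/283) = (283/129). Reduce: 283 ≡ 25 (mod 129). Now have -(25/129).
25 ≡ 1 (mod 4), so quadratic reciprocity gives (25/129) = (129/25). Reduce: 129 ≡ 4 (mod 25). Now have -(4/25).
Factor out 2: 4 = 2^2. Since 25 ≡ 1 (mod 8), (2/25) = +1, and (2/25)^2 = +1. Now have -(1/25).
(1/25) = 1. Collecting the sign factors: -1.
The Legendre symbol is -1, so x^2 ≡ 283 (mod 541) has no solution.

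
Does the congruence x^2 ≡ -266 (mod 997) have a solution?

(-266/997)
  = (266/997)    [997 ≡ 1 mod 4 ⇒ (-1/997) = +1]
  = -(133/997)    [997 ≡ 5 mod 8 ⇒ (2/997) = -1]
  = -(997/133)    [QR: 133 ≡ 1 mod 4, sign kept]
  = -(66/133)    [997 ≡ 66 mod 133]
  = (33/133)    [133 ≡ 5 mod 8 ⇒ (2/133) = -1]
  = (133/33)    [QR: 33 ≡ 1 mod 4, sign kept]
  = (1/33)    [133 ≡ 1 mod 33]
  = 1    [(1/33) = 1]
The Legendre symbol is 1, so x^2 ≡ -266 (mod 997) has solution.

yes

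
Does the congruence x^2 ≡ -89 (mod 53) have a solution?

yes

Reduce the numerator: -89 ≡ 17 (mod 53), so (-89|53) = (17|53).
17 ≡ 1 (mod 4), so quadratic reciprocity gives (17|53) = (53|17). Reduce: 53 ≡ 2 (mod 17). Now have (2|17).
Factor out 2: 2 = 2. Since 17 ≡ 1 (mod 8), (2|17) = +1. Now have (1|17).
(1|17) = 1. Collecting the sign factors: 1.
The Legendre symbol is 1, so x^2 ≡ -89 (mod 53) has solution.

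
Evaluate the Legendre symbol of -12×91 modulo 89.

-1

By multiplicativity, (-12·91 / 89) = (-12 / 89)·(91 / 89).
First factor (-12 / 89):
Reduce the numerator: -12 ≡ 77 (mod 89), so (-12 / 89) = (77 / 89).
77 ≡ 1 (mod 4), so quadratic reciprocity gives (77 / 89) = (89 / 77). Reduce: 89 ≡ 12 (mod 77). Now have (12 / 77).
Factor out 2: 12 = 2^2·3. Since 77 ≡ 5 (mod 8), (2 / 77) = -1, and (2 / 77)^2 = +1. Now have (3 / 77).
77 ≡ 1 (mod 4), so quadratic reciprocity gives (3 / 77) = (77 / 3). Reduce: 77 ≡ 2 (mod 3). Now have (2 / 3).
Factor out 2: 2 = 2. Since 3 ≡ 3 (mod 8), (2 / 3) = -1. Now have -(1 / 3).
(1 / 3) = 1. Collecting the sign factors: -1.
Second factor (91 / 89):
Reduce the numerator: 91 ≡ 2 (mod 89), so (91 / 89) = (2 / 89).
Factor out 2: 2 = 2. Since 89 ≡ 1 (mod 8), (2 / 89) = +1. Now have (1 / 89).
(1 / 89) = 1. Collecting the sign factors: 1.
Product: (-1)·(1) = -1.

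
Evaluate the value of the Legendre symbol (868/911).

Factor out 2: 868 = 2^2·217. Since 911 ≡ 7 (mod 8), (2/911) = +1, and (2/911)^2 = +1. Now have (217/911).
217 ≡ 1 (mod 4), so quadratic reciprocity gives (217/911) = (911/217). Reduce: 911 ≡ 43 (mod 217). Now have (43/217).
217 ≡ 1 (mod 4), so quadratic reciprocity gives (43/217) = (217/43). Reduce: 217 ≡ 2 (mod 43). Now have (2/43).
Factor out 2: 2 = 2. Since 43 ≡ 3 (mod 8), (2/43) = -1. Now have -(1/43).
(1/43) = 1. Collecting the sign factors: -1.

-1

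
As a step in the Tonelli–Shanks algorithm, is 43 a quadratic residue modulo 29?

(43/29)
  = (14/29)    [43 ≡ 14 mod 29]
  = -(7/29)    [29 ≡ 5 mod 8 ⇒ (2/29) = -1]
  = -(29/7)    [QR: 29 ≡ 1 mod 4, sign kept]
  = -(1/7)    [29 ≡ 1 mod 7]
  = -1    [(1/7) = 1]
The Legendre symbol is -1, so x^2 ≡ 43 (mod 29) has no solution.

no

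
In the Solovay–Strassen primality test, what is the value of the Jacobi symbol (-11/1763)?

1

(-11/1763)
  = (1752/1763)    [-11 ≡ 1752 mod 1763]
  = -(219/1763)    [1763 ≡ 3 mod 8 ⇒ (2/1763)^3 = -1]
  = (1763/219)    [QR: both ≡ 3 mod 4, sign flips]
  = (11/219)    [1763 ≡ 11 mod 219]
  = -(219/11)    [QR: both ≡ 3 mod 4, sign flips]
  = -(10/11)    [219 ≡ 10 mod 11]
  = (5/11)    [11 ≡ 3 mod 8 ⇒ (2/11) = -1]
  = (11/5)    [QR: 5 ≡ 1 mod 4, sign kept]
  = (1/5)    [11 ≡ 1 mod 5]
  = 1    [(1/5) = 1]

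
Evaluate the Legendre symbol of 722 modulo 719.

1

(722 / 719)
  = (3 / 719)    [722 ≡ 3 mod 719]
  = -(719 / 3)    [QR: both ≡ 3 mod 4, sign flips]
  = -(2 / 3)    [719 ≡ 2 mod 3]
  = (1 / 3)    [3 ≡ 3 mod 8 ⇒ (2 / 3) = -1]
  = 1    [(1 / 3) = 1]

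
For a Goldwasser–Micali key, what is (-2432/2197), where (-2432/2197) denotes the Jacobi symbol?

(-2432/2197)
  = (1962/2197)    [-2432 ≡ 1962 mod 2197]
  = -(981/2197)    [2197 ≡ 5 mod 8 ⇒ (2/2197) = -1]
  = -(2197/981)    [QR: 981 ≡ 1 mod 4, sign kept]
  = -(235/981)    [2197 ≡ 235 mod 981]
  = -(981/235)    [QR: 981 ≡ 1 mod 4, sign kept]
  = -(41/235)    [981 ≡ 41 mod 235]
  = -(235/41)    [QR: 41 ≡ 1 mod 4, sign kept]
  = -(30/41)    [235 ≡ 30 mod 41]
  = -(15/41)    [41 ≡ 1 mod 8 ⇒ (2/41) = +1]
  = -(41/15)    [QR: 41 ≡ 1 mod 4, sign kept]
  = -(11/15)    [41 ≡ 11 mod 15]
  = (15/11)    [QR: both ≡ 3 mod 4, sign flips]
  = (4/11)    [15 ≡ 4 mod 11]
  = (1/11)    [11 ≡ 3 mod 8 ⇒ (2/11)^2 = +1]
  = 1    [(1/11) = 1]

1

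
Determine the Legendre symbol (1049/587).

1

(1049/587)
  = (462/587)    [1049 ≡ 462 mod 587]
  = -(231/587)    [587 ≡ 3 mod 8 ⇒ (2/587) = -1]
  = (587/231)    [QR: both ≡ 3 mod 4, sign flips]
  = (125/231)    [587 ≡ 125 mod 231]
  = (231/125)    [QR: 125 ≡ 1 mod 4, sign kept]
  = (106/125)    [231 ≡ 106 mod 125]
  = -(53/125)    [125 ≡ 5 mod 8 ⇒ (2/125) = -1]
  = -(125/53)    [QR: 53 ≡ 1 mod 4, sign kept]
  = -(19/53)    [125 ≡ 19 mod 53]
  = -(53/19)    [QR: 53 ≡ 1 mod 4, sign kept]
  = -(15/19)    [53 ≡ 15 mod 19]
  = (19/15)    [QR: both ≡ 3 mod 4, sign flips]
  = (4/15)    [19 ≡ 4 mod 15]
  = (1/15)    [15 ≡ 7 mod 8 ⇒ (2/15)^2 = +1]
  = 1    [(1/15) = 1]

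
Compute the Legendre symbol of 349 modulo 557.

-1

(349/557)
  = (557/349)    [QR: 349 ≡ 1 mod 4, sign kept]
  = (208/349)    [557 ≡ 208 mod 349]
  = (13/349)    [349 ≡ 5 mod 8 ⇒ (2/349)^4 = +1]
  = (349/13)    [QR: 13 ≡ 1 mod 4, sign kept]
  = (11/13)    [349 ≡ 11 mod 13]
  = (13/11)    [QR: 13 ≡ 1 mod 4, sign kept]
  = (2/11)    [13 ≡ 2 mod 11]
  = -(1/11)    [11 ≡ 3 mod 8 ⇒ (2/11) = -1]
  = -1    [(1/11) = 1]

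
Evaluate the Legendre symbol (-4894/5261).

-1

Pull out -1: (-4894/5261) = (-1/5261)·(4894/5261). Since 5261 ≡ 1 (mod 4), (-1/5261) = +1. Now have (4894/5261).
Factor out 2: 4894 = 2·2447. Since 5261 ≡ 5 (mod 8), (2/5261) = -1. Now have -(2447/5261).
5261 ≡ 1 (mod 4), so quadratic reciprocity gives (2447/5261) = (5261/2447). Reduce: 5261 ≡ 367 (mod 2447). Now have -(367/2447).
Both 367 ≡ 3 and 2447 ≡ 3 (mod 4), so reciprocity gives (367/2447) = -(2447/367). Reduce: 2447 ≡ 245 (mod 367). Now have (245/367).
245 ≡ 1 (mod 4), so quadratic reciprocity gives (245/367) = (367/245). Reduce: 367 ≡ 122 (mod 245). Now have (122/245).
Factor out 2: 122 = 2·61. Since 245 ≡ 5 (mod 8), (2/245) = -1. Now have -(61/245).
61 ≡ 1 (mod 4), so quadratic reciprocity gives (61/245) = (245/61). Reduce: 245 ≡ 1 (mod 61). Now have -(1/61).
(1/61) = 1. Collecting the sign factors: -1.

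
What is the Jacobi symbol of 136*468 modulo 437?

By multiplicativity, (136·468|437) = (136|437)·(468|437).
First factor (136|437):
Factor out 2: 136 = 2^3·17. Since 437 ≡ 5 (mod 8), (2|437) = -1, and (2|437)^3 = -1. Now have -(17|437).
17 ≡ 1 (mod 4), so quadratic reciprocity gives (17|437) = (437|17). Reduce: 437 ≡ 12 (mod 17). Now have -(12|17).
Factor out 2: 12 = 2^2·3. Since 17 ≡ 1 (mod 8), (2|17) = +1, and (2|17)^2 = +1. Now have -(3|17).
17 ≡ 1 (mod 4), so quadratic reciprocity gives (3|17) = (17|3). Reduce: 17 ≡ 2 (mod 3). Now have -(2|3).
Factor out 2: 2 = 2. Since 3 ≡ 3 (mod 8), (2|3) = -1. Now have (1|3).
(1|3) = 1. Collecting the sign factors: 1.
Second factor (468|437):
Reduce the numerator: 468 ≡ 31 (mod 437), so (468|437) = (31|437).
437 ≡ 1 (mod 4), so quadratic reciprocity gives (31|437) = (437|31). Reduce: 437 ≡ 3 (mod 31). Now have (3|31).
Both 3 ≡ 3 and 31 ≡ 3 (mod 4), so reciprocity gives (3|31) = -(31|3). Reduce: 31 ≡ 1 (mod 3). Now have -(1|3).
(1|3) = 1. Collecting the sign factors: -1.
Product: (1)·(-1) = -1.

-1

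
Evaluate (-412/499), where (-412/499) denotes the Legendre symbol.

-1

Reduce the numerator: -412 ≡ 87 (mod 499), so (-412/499) = (87/499).
Both 87 ≡ 3 and 499 ≡ 3 (mod 4), so reciprocity gives (87/499) = -(499/87). Reduce: 499 ≡ 64 (mod 87). Now have -(64/87).
Factor out 2: 64 = 2^6. Since 87 ≡ 7 (mod 8), (2/87) = +1, and (2/87)^6 = +1. Now have -(1/87).
(1/87) = 1. Collecting the sign factors: -1.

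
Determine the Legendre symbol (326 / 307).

1

(326 / 307)
  = (19 / 307)    [326 ≡ 19 mod 307]
  = -(307 / 19)    [QR: both ≡ 3 mod 4, sign flips]
  = -(3 / 19)    [307 ≡ 3 mod 19]
  = (19 / 3)    [QR: both ≡ 3 mod 4, sign flips]
  = (1 / 3)    [19 ≡ 1 mod 3]
  = 1    [(1 / 3) = 1]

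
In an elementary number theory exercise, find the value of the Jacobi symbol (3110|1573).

1

Reduce the numerator: 3110 ≡ 1537 (mod 1573), so (3110|1573) = (1537|1573).
1537 ≡ 1 (mod 4), so quadratic reciprocity gives (1537|1573) = (1573|1537). Reduce: 1573 ≡ 36 (mod 1537). Now have (36|1537).
Factor out 2: 36 = 2^2·9. Since 1537 ≡ 1 (mod 8), (2|1537) = +1, and (2|1537)^2 = +1. Now have (9|1537).
9 ≡ 1 (mod 4), so quadratic reciprocity gives (9|1537) = (1537|9). Reduce: 1537 ≡ 7 (mod 9). Now have (7|9).
9 ≡ 1 (mod 4), so quadratic reciprocity gives (7|9) = (9|7). Reduce: 9 ≡ 2 (mod 7). Now have (2|7).
Factor out 2: 2 = 2. Since 7 ≡ 7 (mod 8), (2|7) = +1. Now have (1|7).
(1|7) = 1. Collecting the sign factors: 1.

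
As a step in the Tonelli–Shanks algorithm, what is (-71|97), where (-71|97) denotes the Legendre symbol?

Reduce the numerator: -71 ≡ 26 (mod 97), so (-71|97) = (26|97).
Factor out 2: 26 = 2·13. Since 97 ≡ 1 (mod 8), (2|97) = +1. Now have (13|97).
13 ≡ 1 (mod 4), so quadratic reciprocity gives (13|97) = (97|13). Reduce: 97 ≡ 6 (mod 13). Now have (6|13).
Factor out 2: 6 = 2·3. Since 13 ≡ 5 (mod 8), (2|13) = -1. Now have -(3|13).
13 ≡ 1 (mod 4), so quadratic reciprocity gives (3|13) = (13|3). Reduce: 13 ≡ 1 (mod 3). Now have -(1|3).
(1|3) = 1. Collecting the sign factors: -1.

-1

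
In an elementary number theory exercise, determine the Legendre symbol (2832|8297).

1

(2832|8297)
  = (177|8297)    [8297 ≡ 1 mod 8 ⇒ (2|8297)^4 = +1]
  = (8297|177)    [QR: 177 ≡ 1 mod 4, sign kept]
  = (155|177)    [8297 ≡ 155 mod 177]
  = (177|155)    [QR: 177 ≡ 1 mod 4, sign kept]
  = (22|155)    [177 ≡ 22 mod 155]
  = -(11|155)    [155 ≡ 3 mod 8 ⇒ (2|155) = -1]
  = (155|11)    [QR: both ≡ 3 mod 4, sign flips]
  = (1|11)    [155 ≡ 1 mod 11]
  = 1    [(1|11) = 1]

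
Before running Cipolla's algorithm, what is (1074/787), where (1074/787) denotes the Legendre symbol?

1

(1074/787)
  = (287/787)    [1074 ≡ 287 mod 787]
  = -(787/287)    [QR: both ≡ 3 mod 4, sign flips]
  = -(213/287)    [787 ≡ 213 mod 287]
  = -(287/213)    [QR: 213 ≡ 1 mod 4, sign kept]
  = -(74/213)    [287 ≡ 74 mod 213]
  = (37/213)    [213 ≡ 5 mod 8 ⇒ (2/213) = -1]
  = (213/37)    [QR: 37 ≡ 1 mod 4, sign kept]
  = (28/37)    [213 ≡ 28 mod 37]
  = (7/37)    [37 ≡ 5 mod 8 ⇒ (2/37)^2 = +1]
  = (37/7)    [QR: 37 ≡ 1 mod 4, sign kept]
  = (2/7)    [37 ≡ 2 mod 7]
  = (1/7)    [7 ≡ 7 mod 8 ⇒ (2/7) = +1]
  = 1    [(1/7) = 1]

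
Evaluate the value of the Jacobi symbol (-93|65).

Reduce the numerator: -93 ≡ 37 (mod 65), so (-93|65) = (37|65).
37 ≡ 1 (mod 4), so quadratic reciprocity gives (37|65) = (65|37). Reduce: 65 ≡ 28 (mod 37). Now have (28|37).
Factor out 2: 28 = 2^2·7. Since 37 ≡ 5 (mod 8), (2|37) = -1, and (2|37)^2 = +1. Now have (7|37).
37 ≡ 1 (mod 4), so quadratic reciprocity gives (7|37) = (37|7). Reduce: 37 ≡ 2 (mod 7). Now have (2|7).
Factor out 2: 2 = 2. Since 7 ≡ 7 (mod 8), (2|7) = +1. Now have (1|7).
(1|7) = 1. Collecting the sign factors: 1.

1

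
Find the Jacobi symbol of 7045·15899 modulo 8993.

By multiplicativity, (7045·15899|8993) = (7045|8993)·(15899|8993).
First factor (7045|8993):
(7045|8993)
  = (8993|7045)    [QR: 7045 ≡ 1 mod 4, sign kept]
  = (1948|7045)    [8993 ≡ 1948 mod 7045]
  = (487|7045)    [7045 ≡ 5 mod 8 ⇒ (2|7045)^2 = +1]
  = (7045|487)    [QR: 7045 ≡ 1 mod 4, sign kept]
  = (227|487)    [7045 ≡ 227 mod 487]
  = -(487|227)    [QR: both ≡ 3 mod 4, sign flips]
  = -(33|227)    [487 ≡ 33 mod 227]
  = -(227|33)    [QR: 33 ≡ 1 mod 4, sign kept]
  = -(29|33)    [227 ≡ 29 mod 33]
  = -(33|29)    [QR: 29 ≡ 1 mod 4, sign kept]
  = -(4|29)    [33 ≡ 4 mod 29]
  = -(1|29)    [29 ≡ 5 mod 8 ⇒ (2|29)^2 = +1]
  = -1    [(1|29) = 1]
Second factor (15899|8993):
(15899|8993)
  = (6906|8993)    [15899 ≡ 6906 mod 8993]
  = (3453|8993)    [8993 ≡ 1 mod 8 ⇒ (2|8993) = +1]
  = (8993|3453)    [QR: 3453 ≡ 1 mod 4, sign kept]
  = (2087|3453)    [8993 ≡ 2087 mod 3453]
  = (3453|2087)    [QR: 3453 ≡ 1 mod 4, sign kept]
  = (1366|2087)    [3453 ≡ 1366 mod 2087]
  = (683|2087)    [2087 ≡ 7 mod 8 ⇒ (2|2087) = +1]
  = -(2087|683)    [QR: both ≡ 3 mod 4, sign flips]
  = -(38|683)    [2087 ≡ 38 mod 683]
  = (19|683)    [683 ≡ 3 mod 8 ⇒ (2|683) = -1]
  = -(683|19)    [QR: both ≡ 3 mod 4, sign flips]
  = -(18|19)    [683 ≡ 18 mod 19]
  = (9|19)    [19 ≡ 3 mod 8 ⇒ (2|19) = -1]
  = (19|9)    [QR: 9 ≡ 1 mod 4, sign kept]
  = (1|9)    [19 ≡ 1 mod 9]
  = 1    [(1|9) = 1]
Product: (-1)·(1) = -1.

-1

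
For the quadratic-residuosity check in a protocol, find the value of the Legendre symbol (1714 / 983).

-1

Reduce the numerator: 1714 ≡ 731 (mod 983), so (1714 / 983) = (731 / 983).
Both 731 ≡ 3 and 983 ≡ 3 (mod 4), so reciprocity gives (731 / 983) = -(983 / 731). Reduce: 983 ≡ 252 (mod 731). Now have -(252 / 731).
Factor out 2: 252 = 2^2·63. Since 731 ≡ 3 (mod 8), (2 / 731) = -1, and (2 / 731)^2 = +1. Now have -(63 / 731).
Both 63 ≡ 3 and 731 ≡ 3 (mod 4), so reciprocity gives (63 / 731) = -(731 / 63). Reduce: 731 ≡ 38 (mod 63). Now have (38 / 63).
Factor out 2: 38 = 2·19. Since 63 ≡ 7 (mod 8), (2 / 63) = +1. Now have (19 / 63).
Both 19 ≡ 3 and 63 ≡ 3 (mod 4), so reciprocity gives (19 / 63) = -(63 / 19). Reduce: 63 ≡ 6 (mod 19). Now have -(6 / 19).
Factor out 2: 6 = 2·3. Since 19 ≡ 3 (mod 8), (2 / 19) = -1. Now have (3 / 19).
Both 3 ≡ 3 and 19 ≡ 3 (mod 4), so reciprocity gives (3 / 19) = -(19 / 3). Reduce: 19 ≡ 1 (mod 3). Now have -(1 / 3).
(1 / 3) = 1. Collecting the sign factors: -1.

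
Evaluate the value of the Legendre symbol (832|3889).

(832|3889)
  = (13|3889)    [3889 ≡ 1 mod 8 ⇒ (2|3889)^6 = +1]
  = (3889|13)    [QR: 13 ≡ 1 mod 4, sign kept]
  = (2|13)    [3889 ≡ 2 mod 13]
  = -(1|13)    [13 ≡ 5 mod 8 ⇒ (2|13) = -1]
  = -1    [(1|13) = 1]

-1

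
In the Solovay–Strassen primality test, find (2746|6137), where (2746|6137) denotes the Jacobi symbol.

1

Factor out 2: 2746 = 2·1373. Since 6137 ≡ 1 (mod 8), (2|6137) = +1. Now have (1373|6137).
1373 ≡ 1 (mod 4), so quadratic reciprocity gives (1373|6137) = (6137|1373). Reduce: 6137 ≡ 645 (mod 1373). Now have (645|1373).
645 ≡ 1 (mod 4), so quadratic reciprocity gives (645|1373) = (1373|645). Reduce: 1373 ≡ 83 (mod 645). Now have (83|645).
645 ≡ 1 (mod 4), so quadratic reciprocity gives (83|645) = (645|83). Reduce: 645 ≡ 64 (mod 83). Now have (64|83).
Factor out 2: 64 = 2^6. Since 83 ≡ 3 (mod 8), (2|83) = -1, and (2|83)^6 = +1. Now have (1|83).
(1|83) = 1. Collecting the sign factors: 1.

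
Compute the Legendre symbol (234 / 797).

Factor out 2: 234 = 2·117. Since 797 ≡ 5 (mod 8), (2 / 797) = -1. Now have -(117 / 797).
117 ≡ 1 (mod 4), so quadratic reciprocity gives (117 / 797) = (797 / 117). Reduce: 797 ≡ 95 (mod 117). Now have -(95 / 117).
117 ≡ 1 (mod 4), so quadratic reciprocity gives (95 / 117) = (117 / 95). Reduce: 117 ≡ 22 (mod 95). Now have -(22 / 95).
Factor out 2: 22 = 2·11. Since 95 ≡ 7 (mod 8), (2 / 95) = +1. Now have -(11 / 95).
Both 11 ≡ 3 and 95 ≡ 3 (mod 4), so reciprocity gives (11 / 95) = -(95 / 11). Reduce: 95 ≡ 7 (mod 11). Now have (7 / 11).
Both 7 ≡ 3 and 11 ≡ 3 (mod 4), so reciprocity gives (7 / 11) = -(11 / 7). Reduce: 11 ≡ 4 (mod 7). Now have -(4 / 7).
Factor out 2: 4 = 2^2. Since 7 ≡ 7 (mod 8), (2 / 7) = +1, and (2 / 7)^2 = +1. Now have -(1 / 7).
(1 / 7) = 1. Collecting the sign factors: -1.

-1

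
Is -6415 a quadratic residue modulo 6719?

Pull out -1: (-6415|6719) = (-1|6719)·(6415|6719). Since 6719 ≡ 3 (mod 4), (-1|6719) = -1. Now have -(6415|6719).
Both 6415 ≡ 3 and 6719 ≡ 3 (mod 4), so reciprocity gives (6415|6719) = -(6719|6415). Reduce: 6719 ≡ 304 (mod 6415). Now have (304|6415).
Factor out 2: 304 = 2^4·19. Since 6415 ≡ 7 (mod 8), (2|6415) = +1, and (2|6415)^4 = +1. Now have (19|6415).
Both 19 ≡ 3 and 6415 ≡ 3 (mod 4), so reciprocity gives (19|6415) = -(6415|19). Reduce: 6415 ≡ 12 (mod 19). Now have -(12|19).
Factor out 2: 12 = 2^2·3. Since 19 ≡ 3 (mod 8), (2|19) = -1, and (2|19)^2 = +1. Now have -(3|19).
Both 3 ≡ 3 and 19 ≡ 3 (mod 4), so reciprocity gives (3|19) = -(19|3). Reduce: 19 ≡ 1 (mod 3). Now have (1|3).
(1|3) = 1. Collecting the sign factors: 1.
The Legendre symbol is 1, so x^2 ≡ -6415 (mod 6719) has solution.

yes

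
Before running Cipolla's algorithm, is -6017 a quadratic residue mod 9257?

(-6017/9257)
  = (6017/9257)    [9257 ≡ 1 mod 4 ⇒ (-1/9257) = +1]
  = (9257/6017)    [QR: 6017 ≡ 1 mod 4, sign kept]
  = (3240/6017)    [9257 ≡ 3240 mod 6017]
  = (405/6017)    [6017 ≡ 1 mod 8 ⇒ (2/6017)^3 = +1]
  = (6017/405)    [QR: 405 ≡ 1 mod 4, sign kept]
  = (347/405)    [6017 ≡ 347 mod 405]
  = (405/347)    [QR: 405 ≡ 1 mod 4, sign kept]
  = (58/347)    [405 ≡ 58 mod 347]
  = -(29/347)    [347 ≡ 3 mod 8 ⇒ (2/347) = -1]
  = -(347/29)    [QR: 29 ≡ 1 mod 4, sign kept]
  = -(28/29)    [347 ≡ 28 mod 29]
  = -(7/29)    [29 ≡ 5 mod 8 ⇒ (2/29)^2 = +1]
  = -(29/7)    [QR: 29 ≡ 1 mod 4, sign kept]
  = -(1/7)    [29 ≡ 1 mod 7]
  = -1    [(1/7) = 1]
The Legendre symbol is -1, so x^2 ≡ -6017 (mod 9257) has no solution.

no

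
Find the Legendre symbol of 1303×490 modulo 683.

By multiplicativity, (1303·490/683) = (1303/683)·(490/683).
First factor (1303/683):
Reduce the numerator: 1303 ≡ 620 (mod 683), so (1303/683) = (620/683).
Factor out 2: 620 = 2^2·155. Since 683 ≡ 3 (mod 8), (2/683) = -1, and (2/683)^2 = +1. Now have (155/683).
Both 155 ≡ 3 and 683 ≡ 3 (mod 4), so reciprocity gives (155/683) = -(683/155). Reduce: 683 ≡ 63 (mod 155). Now have -(63/155).
Both 63 ≡ 3 and 155 ≡ 3 (mod 4), so reciprocity gives (63/155) = -(155/63). Reduce: 155 ≡ 29 (mod 63). Now have (29/63).
29 ≡ 1 (mod 4), so quadratic reciprocity gives (29/63) = (63/29). Reduce: 63 ≡ 5 (mod 29). Now have (5/29).
5 ≡ 1 (mod 4), so quadratic reciprocity gives (5/29) = (29/5). Reduce: 29 ≡ 4 (mod 5). Now have (4/5).
Factor out 2: 4 = 2^2. Since 5 ≡ 5 (mod 8), (2/5) = -1, and (2/5)^2 = +1. Now have (1/5).
(1/5) = 1. Collecting the sign factors: 1.
Second factor (490/683):
Factor out 2: 490 = 2·245. Since 683 ≡ 3 (mod 8), (2/683) = -1. Now have -(245/683).
245 ≡ 1 (mod 4), so quadratic reciprocity gives (245/683) = (683/245). Reduce: 683 ≡ 193 (mod 245). Now have -(193/245).
193 ≡ 1 (mod 4), so quadratic reciprocity gives (193/245) = (245/193). Reduce: 245 ≡ 52 (mod 193). Now have -(52/193).
Factor out 2: 52 = 2^2·13. Since 193 ≡ 1 (mod 8), (2/193) = +1, and (2/193)^2 = +1. Now have -(13/193).
13 ≡ 1 (mod 4), so quadratic reciprocity gives (13/193) = (193/13). Reduce: 193 ≡ 11 (mod 13). Now have -(11/13).
13 ≡ 1 (mod 4), so quadratic reciprocity gives (11/13) = (13/11). Reduce: 13 ≡ 2 (mod 11). Now have -(2/11).
Factor out 2: 2 = 2. Since 11 ≡ 3 (mod 8), (2/11) = -1. Now have (1/11).
(1/11) = 1. Collecting the sign factors: 1.
Product: (1)·(1) = 1.

1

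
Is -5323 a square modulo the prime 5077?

(-5323/5077)
  = (4831/5077)    [-5323 ≡ 4831 mod 5077]
  = (5077/4831)    [QR: 5077 ≡ 1 mod 4, sign kept]
  = (246/4831)    [5077 ≡ 246 mod 4831]
  = (123/4831)    [4831 ≡ 7 mod 8 ⇒ (2/4831) = +1]
  = -(4831/123)    [QR: both ≡ 3 mod 4, sign flips]
  = -(34/123)    [4831 ≡ 34 mod 123]
  = (17/123)    [123 ≡ 3 mod 8 ⇒ (2/123) = -1]
  = (123/17)    [QR: 17 ≡ 1 mod 4, sign kept]
  = (4/17)    [123 ≡ 4 mod 17]
  = (1/17)    [17 ≡ 1 mod 8 ⇒ (2/17)^2 = +1]
  = 1    [(1/17) = 1]
(-5323/5077) = 1, and 5077 is prime, so -5323 is a quadratic residue mod 5077.

yes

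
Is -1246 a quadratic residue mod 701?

Pull out -1: (-1246/701) = (-1/701)·(1246/701). Since 701 ≡ 1 (mod 4), (-1/701) = +1. Now have (1246/701).
Reduce the numerator: 1246 ≡ 545 (mod 701), so (1246/701) = (545/701).
545 ≡ 1 (mod 4), so quadratic reciprocity gives (545/701) = (701/545). Reduce: 701 ≡ 156 (mod 545). Now have (156/545).
Factor out 2: 156 = 2^2·39. Since 545 ≡ 1 (mod 8), (2/545) = +1, and (2/545)^2 = +1. Now have (39/545).
545 ≡ 1 (mod 4), so quadratic reciprocity gives (39/545) = (545/39). Reduce: 545 ≡ 38 (mod 39). Now have (38/39).
Factor out 2: 38 = 2·19. Since 39 ≡ 7 (mod 8), (2/39) = +1. Now have (19/39).
Both 19 ≡ 3 and 39 ≡ 3 (mod 4), so reciprocity gives (19/39) = -(39/19). Reduce: 39 ≡ 1 (mod 19). Now have -(1/19).
(1/19) = 1. Collecting the sign factors: -1.
The Legendre symbol is -1, so x^2 ≡ -1246 (mod 701) has no solution.

no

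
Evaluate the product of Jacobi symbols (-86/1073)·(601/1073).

By multiplicativity, (-86·601/1073) = (-86/1073)·(601/1073).
First factor (-86/1073):
(-86/1073)
  = (86/1073)    [1073 ≡ 1 mod 4 ⇒ (-1/1073) = +1]
  = (43/1073)    [1073 ≡ 1 mod 8 ⇒ (2/1073) = +1]
  = (1073/43)    [QR: 1073 ≡ 1 mod 4, sign kept]
  = (41/43)    [1073 ≡ 41 mod 43]
  = (43/41)    [QR: 41 ≡ 1 mod 4, sign kept]
  = (2/41)    [43 ≡ 2 mod 41]
  = (1/41)    [41 ≡ 1 mod 8 ⇒ (2/41) = +1]
  = 1    [(1/41) = 1]
Second factor (601/1073):
(601/1073)
  = (1073/601)    [QR: 601 ≡ 1 mod 4, sign kept]
  = (472/601)    [1073 ≡ 472 mod 601]
  = (59/601)    [601 ≡ 1 mod 8 ⇒ (2/601)^3 = +1]
  = (601/59)    [QR: 601 ≡ 1 mod 4, sign kept]
  = (11/59)    [601 ≡ 11 mod 59]
  = -(59/11)    [QR: both ≡ 3 mod 4, sign flips]
  = -(4/11)    [59 ≡ 4 mod 11]
  = -(1/11)    [11 ≡ 3 mod 8 ⇒ (2/11)^2 = +1]
  = -1    [(1/11) = 1]
Product: (1)·(-1) = -1.

-1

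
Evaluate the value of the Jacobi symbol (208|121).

Reduce the numerator: 208 ≡ 87 (mod 121), so (208|121) = (87|121).
121 ≡ 1 (mod 4), so quadratic reciprocity gives (87|121) = (121|87). Reduce: 121 ≡ 34 (mod 87). Now have (34|87).
Factor out 2: 34 = 2·17. Since 87 ≡ 7 (mod 8), (2|87) = +1. Now have (17|87).
17 ≡ 1 (mod 4), so quadratic reciprocity gives (17|87) = (87|17). Reduce: 87 ≡ 2 (mod 17). Now have (2|17).
Factor out 2: 2 = 2. Since 17 ≡ 1 (mod 8), (2|17) = +1. Now have (1|17).
(1|17) = 1. Collecting the sign factors: 1.

1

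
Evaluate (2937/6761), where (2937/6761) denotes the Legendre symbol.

(2937/6761)
  = (6761/2937)    [QR: 2937 ≡ 1 mod 4, sign kept]
  = (887/2937)    [6761 ≡ 887 mod 2937]
  = (2937/887)    [QR: 2937 ≡ 1 mod 4, sign kept]
  = (276/887)    [2937 ≡ 276 mod 887]
  = (69/887)    [887 ≡ 7 mod 8 ⇒ (2/887)^2 = +1]
  = (887/69)    [QR: 69 ≡ 1 mod 4, sign kept]
  = (59/69)    [887 ≡ 59 mod 69]
  = (69/59)    [QR: 69 ≡ 1 mod 4, sign kept]
  = (10/59)    [69 ≡ 10 mod 59]
  = -(5/59)    [59 ≡ 3 mod 8 ⇒ (2/59) = -1]
  = -(59/5)    [QR: 5 ≡ 1 mod 4, sign kept]
  = -(4/5)    [59 ≡ 4 mod 5]
  = -(1/5)    [5 ≡ 5 mod 8 ⇒ (2/5)^2 = +1]
  = -1    [(1/5) = 1]

-1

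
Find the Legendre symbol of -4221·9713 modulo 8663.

-1

By multiplicativity, (-4221·9713/8663) = (-4221/8663)·(9713/8663).
First factor (-4221/8663):
(-4221/8663)
  = -(4221/8663)    [8663 ≡ 3 mod 4 ⇒ (-1/8663) = -1]
  = -(8663/4221)    [QR: 4221 ≡ 1 mod 4, sign kept]
  = -(221/4221)    [8663 ≡ 221 mod 4221]
  = -(4221/221)    [QR: 221 ≡ 1 mod 4, sign kept]
  = -(22/221)    [4221 ≡ 22 mod 221]
  = (11/221)    [221 ≡ 5 mod 8 ⇒ (2/221) = -1]
  = (221/11)    [QR: 221 ≡ 1 mod 4, sign kept]
  = (1/11)    [221 ≡ 1 mod 11]
  = 1    [(1/11) = 1]
Second factor (9713/8663):
(9713/8663)
  = (1050/8663)    [9713 ≡ 1050 mod 8663]
  = (525/8663)    [8663 ≡ 7 mod 8 ⇒ (2/8663) = +1]
  = (8663/525)    [QR: 525 ≡ 1 mod 4, sign kept]
  = (263/525)    [8663 ≡ 263 mod 525]
  = (525/263)    [QR: 525 ≡ 1 mod 4, sign kept]
  = (262/263)    [525 ≡ 262 mod 263]
  = (131/263)    [263 ≡ 7 mod 8 ⇒ (2/263) = +1]
  = -(263/131)    [QR: both ≡ 3 mod 4, sign flips]
  = -(1/131)    [263 ≡ 1 mod 131]
  = -1    [(1/131) = 1]
Product: (1)·(-1) = -1.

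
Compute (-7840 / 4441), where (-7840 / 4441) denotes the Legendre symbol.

(-7840 / 4441)
  = (1042 / 4441)    [-7840 ≡ 1042 mod 4441]
  = (521 / 4441)    [4441 ≡ 1 mod 8 ⇒ (2 / 4441) = +1]
  = (4441 / 521)    [QR: 521 ≡ 1 mod 4, sign kept]
  = (273 / 521)    [4441 ≡ 273 mod 521]
  = (521 / 273)    [QR: 273 ≡ 1 mod 4, sign kept]
  = (248 / 273)    [521 ≡ 248 mod 273]
  = (31 / 273)    [273 ≡ 1 mod 8 ⇒ (2 / 273)^3 = +1]
  = (273 / 31)    [QR: 273 ≡ 1 mod 4, sign kept]
  = (25 / 31)    [273 ≡ 25 mod 31]
  = (31 / 25)    [QR: 25 ≡ 1 mod 4, sign kept]
  = (6 / 25)    [31 ≡ 6 mod 25]
  = (3 / 25)    [25 ≡ 1 mod 8 ⇒ (2 / 25) = +1]
  = (25 / 3)    [QR: 25 ≡ 1 mod 4, sign kept]
  = (1 / 3)    [25 ≡ 1 mod 3]
  = 1    [(1 / 3) = 1]

1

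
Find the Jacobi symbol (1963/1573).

0

(1963/1573)
  = (390/1573)    [1963 ≡ 390 mod 1573]
  = -(195/1573)    [1573 ≡ 5 mod 8 ⇒ (2/1573) = -1]
  = -(1573/195)    [QR: 1573 ≡ 1 mod 4, sign kept]
  = -(13/195)    [1573 ≡ 13 mod 195]
  = -(195/13)    [QR: 13 ≡ 1 mod 4, sign kept]
  = -(0/13)    [195 ≡ 0 mod 13]
  = 0    [numerator 0, gcd > 1]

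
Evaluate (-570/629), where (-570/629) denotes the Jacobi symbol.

Reduce the numerator: -570 ≡ 59 (mod 629), so (-570/629) = (59/629).
629 ≡ 1 (mod 4), so quadratic reciprocity gives (59/629) = (629/59). Reduce: 629 ≡ 39 (mod 59). Now have (39/59).
Both 39 ≡ 3 and 59 ≡ 3 (mod 4), so reciprocity gives (39/59) = -(59/39). Reduce: 59 ≡ 20 (mod 39). Now have -(20/39).
Factor out 2: 20 = 2^2·5. Since 39 ≡ 7 (mod 8), (2/39) = +1, and (2/39)^2 = +1. Now have -(5/39).
5 ≡ 1 (mod 4), so quadratic reciprocity gives (5/39) = (39/5). Reduce: 39 ≡ 4 (mod 5). Now have -(4/5).
Factor out 2: 4 = 2^2. Since 5 ≡ 5 (mod 8), (2/5) = -1, and (2/5)^2 = +1. Now have -(1/5).
(1/5) = 1. Collecting the sign factors: -1.

-1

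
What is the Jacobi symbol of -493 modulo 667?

Reduce the numerator: -493 ≡ 174 (mod 667), so (-493|667) = (174|667).
Factor out 2: 174 = 2·87. Since 667 ≡ 3 (mod 8), (2|667) = -1. Now have -(87|667).
Both 87 ≡ 3 and 667 ≡ 3 (mod 4), so reciprocity gives (87|667) = -(667|87). Reduce: 667 ≡ 58 (mod 87). Now have (58|87).
Factor out 2: 58 = 2·29. Since 87 ≡ 7 (mod 8), (2|87) = +1. Now have (29|87).
29 ≡ 1 (mod 4), so quadratic reciprocity gives (29|87) = (87|29). Reduce: 87 ≡ 0 (mod 29). Now have (0|29).
The numerator is now 0 with denominator 29 > 1: the symbol is 0.

0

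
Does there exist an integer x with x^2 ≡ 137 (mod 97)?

no

(137|97)
  = (40|97)    [137 ≡ 40 mod 97]
  = (5|97)    [97 ≡ 1 mod 8 ⇒ (2|97)^3 = +1]
  = (97|5)    [QR: 5 ≡ 1 mod 4, sign kept]
  = (2|5)    [97 ≡ 2 mod 5]
  = -(1|5)    [5 ≡ 5 mod 8 ⇒ (2|5) = -1]
  = -1    [(1|5) = 1]
(137|97) = -1, and 97 is prime, so 137 is not a quadratic residue mod 97.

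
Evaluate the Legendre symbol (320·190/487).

1

By multiplicativity, (320·190/487) = (320/487)·(190/487).
First factor (320/487):
(320/487)
  = (5/487)    [487 ≡ 7 mod 8 ⇒ (2/487)^6 = +1]
  = (487/5)    [QR: 5 ≡ 1 mod 4, sign kept]
  = (2/5)    [487 ≡ 2 mod 5]
  = -(1/5)    [5 ≡ 5 mod 8 ⇒ (2/5) = -1]
  = -1    [(1/5) = 1]
Second factor (190/487):
(190/487)
  = (95/487)    [487 ≡ 7 mod 8 ⇒ (2/487) = +1]
  = -(487/95)    [QR: both ≡ 3 mod 4, sign flips]
  = -(12/95)    [487 ≡ 12 mod 95]
  = -(3/95)    [95 ≡ 7 mod 8 ⇒ (2/95)^2 = +1]
  = (95/3)    [QR: both ≡ 3 mod 4, sign flips]
  = (2/3)    [95 ≡ 2 mod 3]
  = -(1/3)    [3 ≡ 3 mod 8 ⇒ (2/3) = -1]
  = -1    [(1/3) = 1]
Product: (-1)·(-1) = 1.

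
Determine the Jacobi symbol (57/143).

(57/143)
  = (143/57)    [QR: 57 ≡ 1 mod 4, sign kept]
  = (29/57)    [143 ≡ 29 mod 57]
  = (57/29)    [QR: 29 ≡ 1 mod 4, sign kept]
  = (28/29)    [57 ≡ 28 mod 29]
  = (7/29)    [29 ≡ 5 mod 8 ⇒ (2/29)^2 = +1]
  = (29/7)    [QR: 29 ≡ 1 mod 4, sign kept]
  = (1/7)    [29 ≡ 1 mod 7]
  = 1    [(1/7) = 1]

1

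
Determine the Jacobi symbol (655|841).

1

841 ≡ 1 (mod 4), so quadratic reciprocity gives (655|841) = (841|655). Reduce: 841 ≡ 186 (mod 655). Now have (186|655).
Factor out 2: 186 = 2·93. Since 655 ≡ 7 (mod 8), (2|655) = +1. Now have (93|655).
93 ≡ 1 (mod 4), so quadratic reciprocity gives (93|655) = (655|93). Reduce: 655 ≡ 4 (mod 93). Now have (4|93).
Factor out 2: 4 = 2^2. Since 93 ≡ 5 (mod 8), (2|93) = -1, and (2|93)^2 = +1. Now have (1|93).
(1|93) = 1. Collecting the sign factors: 1.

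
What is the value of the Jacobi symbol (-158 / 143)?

Pull out -1: (-158 / 143) = (-1 / 143)·(158 / 143). Since 143 ≡ 3 (mod 4), (-1 / 143) = -1. Now have -(158 / 143).
Reduce the numerator: 158 ≡ 15 (mod 143), so (158 / 143) = (15 / 143).
Both 15 ≡ 3 and 143 ≡ 3 (mod 4), so reciprocity gives (15 / 143) = -(143 / 15). Reduce: 143 ≡ 8 (mod 15). Now have (8 / 15).
Factor out 2: 8 = 2^3. Since 15 ≡ 7 (mod 8), (2 / 15) = +1, and (2 / 15)^3 = +1. Now have (1 / 15).
(1 / 15) = 1. Collecting the sign factors: 1.

1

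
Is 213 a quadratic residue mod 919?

(213/919)
  = (919/213)    [QR: 213 ≡ 1 mod 4, sign kept]
  = (67/213)    [919 ≡ 67 mod 213]
  = (213/67)    [QR: 213 ≡ 1 mod 4, sign kept]
  = (12/67)    [213 ≡ 12 mod 67]
  = (3/67)    [67 ≡ 3 mod 8 ⇒ (2/67)^2 = +1]
  = -(67/3)    [QR: both ≡ 3 mod 4, sign flips]
  = -(1/3)    [67 ≡ 1 mod 3]
  = -1    [(1/3) = 1]
(213/919) = -1, and 919 is prime, so 213 is not a quadratic residue mod 919.

no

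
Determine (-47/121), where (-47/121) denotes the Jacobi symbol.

Pull out -1: (-47/121) = (-1/121)·(47/121). Since 121 ≡ 1 (mod 4), (-1/121) = +1. Now have (47/121).
121 ≡ 1 (mod 4), so quadratic reciprocity gives (47/121) = (121/47). Reduce: 121 ≡ 27 (mod 47). Now have (27/47).
Both 27 ≡ 3 and 47 ≡ 3 (mod 4), so reciprocity gives (27/47) = -(47/27). Reduce: 47 ≡ 20 (mod 27). Now have -(20/27).
Factor out 2: 20 = 2^2·5. Since 27 ≡ 3 (mod 8), (2/27) = -1, and (2/27)^2 = +1. Now have -(5/27).
5 ≡ 1 (mod 4), so quadratic reciprocity gives (5/27) = (27/5). Reduce: 27 ≡ 2 (mod 5). Now have -(2/5).
Factor out 2: 2 = 2. Since 5 ≡ 5 (mod 8), (2/5) = -1. Now have (1/5).
(1/5) = 1. Collecting the sign factors: 1.

1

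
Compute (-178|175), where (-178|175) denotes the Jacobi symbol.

(-178|175)
  = (172|175)    [-178 ≡ 172 mod 175]
  = (43|175)    [175 ≡ 7 mod 8 ⇒ (2|175)^2 = +1]
  = -(175|43)    [QR: both ≡ 3 mod 4, sign flips]
  = -(3|43)    [175 ≡ 3 mod 43]
  = (43|3)    [QR: both ≡ 3 mod 4, sign flips]
  = (1|3)    [43 ≡ 1 mod 3]
  = 1    [(1|3) = 1]

1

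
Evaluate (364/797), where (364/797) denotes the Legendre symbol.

-1

(364/797)
  = (91/797)    [797 ≡ 5 mod 8 ⇒ (2/797)^2 = +1]
  = (797/91)    [QR: 797 ≡ 1 mod 4, sign kept]
  = (69/91)    [797 ≡ 69 mod 91]
  = (91/69)    [QR: 69 ≡ 1 mod 4, sign kept]
  = (22/69)    [91 ≡ 22 mod 69]
  = -(11/69)    [69 ≡ 5 mod 8 ⇒ (2/69) = -1]
  = -(69/11)    [QR: 69 ≡ 1 mod 4, sign kept]
  = -(3/11)    [69 ≡ 3 mod 11]
  = (11/3)    [QR: both ≡ 3 mod 4, sign flips]
  = (2/3)    [11 ≡ 2 mod 3]
  = -(1/3)    [3 ≡ 3 mod 8 ⇒ (2/3) = -1]
  = -1    [(1/3) = 1]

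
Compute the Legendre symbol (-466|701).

-1

Reduce the numerator: -466 ≡ 235 (mod 701), so (-466|701) = (235|701).
701 ≡ 1 (mod 4), so quadratic reciprocity gives (235|701) = (701|235). Reduce: 701 ≡ 231 (mod 235). Now have (231|235).
Both 231 ≡ 3 and 235 ≡ 3 (mod 4), so reciprocity gives (231|235) = -(235|231). Reduce: 235 ≡ 4 (mod 231). Now have -(4|231).
Factor out 2: 4 = 2^2. Since 231 ≡ 7 (mod 8), (2|231) = +1, and (2|231)^2 = +1. Now have -(1|231).
(1|231) = 1. Collecting the sign factors: -1.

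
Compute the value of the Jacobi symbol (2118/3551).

(2118/3551)
  = (1059/3551)    [3551 ≡ 7 mod 8 ⇒ (2/3551) = +1]
  = -(3551/1059)    [QR: both ≡ 3 mod 4, sign flips]
  = -(374/1059)    [3551 ≡ 374 mod 1059]
  = (187/1059)    [1059 ≡ 3 mod 8 ⇒ (2/1059) = -1]
  = -(1059/187)    [QR: both ≡ 3 mod 4, sign flips]
  = -(124/187)    [1059 ≡ 124 mod 187]
  = -(31/187)    [187 ≡ 3 mod 8 ⇒ (2/187)^2 = +1]
  = (187/31)    [QR: both ≡ 3 mod 4, sign flips]
  = (1/31)    [187 ≡ 1 mod 31]
  = 1    [(1/31) = 1]

1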